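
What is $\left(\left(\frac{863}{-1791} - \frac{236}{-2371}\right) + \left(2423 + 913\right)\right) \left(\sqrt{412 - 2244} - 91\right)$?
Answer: $- \frac{1288975906309}{4246461} + \frac{28329140798 i \sqrt{458}}{4246461} \approx -3.0354 \cdot 10^{5} + 1.4277 \cdot 10^{5} i$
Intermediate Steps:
$\left(\left(\frac{863}{-1791} - \frac{236}{-2371}\right) + \left(2423 + 913\right)\right) \left(\sqrt{412 - 2244} - 91\right) = \left(\left(863 \left(- \frac{1}{1791}\right) - - \frac{236}{2371}\right) + 3336\right) \left(\sqrt{-1832} - 91\right) = \left(\left(- \frac{863}{1791} + \frac{236}{2371}\right) + 3336\right) \left(2 i \sqrt{458} - 91\right) = \left(- \frac{1623497}{4246461} + 3336\right) \left(-91 + 2 i \sqrt{458}\right) = \frac{14164570399 \left(-91 + 2 i \sqrt{458}\right)}{4246461} = - \frac{1288975906309}{4246461} + \frac{28329140798 i \sqrt{458}}{4246461}$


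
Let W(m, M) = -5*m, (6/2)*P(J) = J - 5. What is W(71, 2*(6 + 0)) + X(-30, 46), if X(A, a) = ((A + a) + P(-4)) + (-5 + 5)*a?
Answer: -342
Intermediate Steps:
P(J) = -5/3 + J/3 (P(J) = (J - 5)/3 = (-5 + J)/3 = -5/3 + J/3)
X(A, a) = -3 + A + a (X(A, a) = ((A + a) + (-5/3 + (1/3)*(-4))) + (-5 + 5)*a = ((A + a) + (-5/3 - 4/3)) + 0*a = ((A + a) - 3) + 0 = (-3 + A + a) + 0 = -3 + A + a)
W(71, 2*(6 + 0)) + X(-30, 46) = -5*71 + (-3 - 30 + 46) = -355 + 13 = -342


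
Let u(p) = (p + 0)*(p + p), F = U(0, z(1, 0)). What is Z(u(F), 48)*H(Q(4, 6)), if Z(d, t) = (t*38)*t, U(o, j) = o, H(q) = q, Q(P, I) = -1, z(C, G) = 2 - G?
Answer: -87552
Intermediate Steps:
F = 0
u(p) = 2*p² (u(p) = p*(2*p) = 2*p²)
Z(d, t) = 38*t² (Z(d, t) = (38*t)*t = 38*t²)
Z(u(F), 48)*H(Q(4, 6)) = (38*48²)*(-1) = (38*2304)*(-1) = 87552*(-1) = -87552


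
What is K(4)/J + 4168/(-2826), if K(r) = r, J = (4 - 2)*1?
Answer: 742/1413 ≈ 0.52512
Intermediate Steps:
J = 2 (J = 2*1 = 2)
K(4)/J + 4168/(-2826) = 4/2 + 4168/(-2826) = 4*(½) + 4168*(-1/2826) = 2 - 2084/1413 = 742/1413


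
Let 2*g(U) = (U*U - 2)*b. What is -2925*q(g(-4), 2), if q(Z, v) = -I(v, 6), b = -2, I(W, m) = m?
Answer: 17550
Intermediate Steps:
g(U) = 2 - U² (g(U) = ((U*U - 2)*(-2))/2 = ((U² - 2)*(-2))/2 = ((-2 + U²)*(-2))/2 = (4 - 2*U²)/2 = 2 - U²)
q(Z, v) = -6 (q(Z, v) = -1*6 = -6)
-2925*q(g(-4), 2) = -2925*(-6) = 17550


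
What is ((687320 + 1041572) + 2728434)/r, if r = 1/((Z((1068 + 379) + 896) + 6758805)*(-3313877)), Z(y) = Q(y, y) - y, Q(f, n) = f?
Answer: -99834512182232602110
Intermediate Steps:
Z(y) = 0 (Z(y) = y - y = 0)
r = -1/22397848436985 (r = 1/((0 + 6758805)*(-3313877)) = -1/3313877/6758805 = (1/6758805)*(-1/3313877) = -1/22397848436985 ≈ -4.4647e-14)
((687320 + 1041572) + 2728434)/r = ((687320 + 1041572) + 2728434)/(-1/22397848436985) = (1728892 + 2728434)*(-22397848436985) = 4457326*(-22397848436985) = -99834512182232602110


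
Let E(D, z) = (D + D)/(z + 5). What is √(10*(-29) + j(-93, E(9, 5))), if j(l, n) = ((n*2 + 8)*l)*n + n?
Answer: I*√55751/5 ≈ 47.223*I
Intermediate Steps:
E(D, z) = 2*D/(5 + z) (E(D, z) = (2*D)/(5 + z) = 2*D/(5 + z))
j(l, n) = n + l*n*(8 + 2*n) (j(l, n) = ((2*n + 8)*l)*n + n = ((8 + 2*n)*l)*n + n = (l*(8 + 2*n))*n + n = l*n*(8 + 2*n) + n = n + l*n*(8 + 2*n))
√(10*(-29) + j(-93, E(9, 5))) = √(10*(-29) + (2*9/(5 + 5))*(1 + 8*(-93) + 2*(-93)*(2*9/(5 + 5)))) = √(-290 + (2*9/10)*(1 - 744 + 2*(-93)*(2*9/10))) = √(-290 + (2*9*(⅒))*(1 - 744 + 2*(-93)*(2*9*(⅒)))) = √(-290 + 9*(1 - 744 + 2*(-93)*(9/5))/5) = √(-290 + 9*(1 - 744 - 1674/5)/5) = √(-290 + (9/5)*(-5389/5)) = √(-290 - 48501/25) = √(-55751/25) = I*√55751/5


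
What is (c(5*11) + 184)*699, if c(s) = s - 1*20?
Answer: 153081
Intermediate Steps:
c(s) = -20 + s (c(s) = s - 20 = -20 + s)
(c(5*11) + 184)*699 = ((-20 + 5*11) + 184)*699 = ((-20 + 55) + 184)*699 = (35 + 184)*699 = 219*699 = 153081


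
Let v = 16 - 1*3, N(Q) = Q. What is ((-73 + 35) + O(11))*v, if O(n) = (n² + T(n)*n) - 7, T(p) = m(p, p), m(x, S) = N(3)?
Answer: 1417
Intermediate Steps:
m(x, S) = 3
v = 13 (v = 16 - 3 = 13)
T(p) = 3
O(n) = -7 + n² + 3*n (O(n) = (n² + 3*n) - 7 = -7 + n² + 3*n)
((-73 + 35) + O(11))*v = ((-73 + 35) + (-7 + 11² + 3*11))*13 = (-38 + (-7 + 121 + 33))*13 = (-38 + 147)*13 = 109*13 = 1417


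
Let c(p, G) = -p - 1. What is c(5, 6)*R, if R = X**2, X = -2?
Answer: -24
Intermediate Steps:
c(p, G) = -1 - p
R = 4 (R = (-2)**2 = 4)
c(5, 6)*R = (-1 - 1*5)*4 = (-1 - 5)*4 = -6*4 = -24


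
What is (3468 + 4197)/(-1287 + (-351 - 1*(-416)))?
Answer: -7665/1222 ≈ -6.2725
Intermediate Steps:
(3468 + 4197)/(-1287 + (-351 - 1*(-416))) = 7665/(-1287 + (-351 + 416)) = 7665/(-1287 + 65) = 7665/(-1222) = 7665*(-1/1222) = -7665/1222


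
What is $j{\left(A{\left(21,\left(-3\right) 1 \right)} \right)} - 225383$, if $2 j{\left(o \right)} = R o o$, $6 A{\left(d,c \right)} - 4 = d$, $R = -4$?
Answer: $- \frac{4057519}{18} \approx -2.2542 \cdot 10^{5}$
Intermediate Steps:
$A{\left(d,c \right)} = \frac{2}{3} + \frac{d}{6}$
$j{\left(o \right)} = - 2 o^{2}$ ($j{\left(o \right)} = \frac{- 4 o o}{2} = \frac{\left(-4\right) o^{2}}{2} = - 2 o^{2}$)
$j{\left(A{\left(21,\left(-3\right) 1 \right)} \right)} - 225383 = - 2 \left(\frac{2}{3} + \frac{1}{6} \cdot 21\right)^{2} - 225383 = - 2 \left(\frac{2}{3} + \frac{7}{2}\right)^{2} - 225383 = - 2 \left(\frac{25}{6}\right)^{2} - 225383 = \left(-2\right) \frac{625}{36} - 225383 = - \frac{625}{18} - 225383 = - \frac{4057519}{18}$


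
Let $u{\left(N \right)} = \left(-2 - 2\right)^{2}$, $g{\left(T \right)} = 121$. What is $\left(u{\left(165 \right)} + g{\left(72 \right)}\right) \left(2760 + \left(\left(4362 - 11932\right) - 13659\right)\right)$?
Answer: $-2530253$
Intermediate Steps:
$u{\left(N \right)} = 16$ ($u{\left(N \right)} = \left(-4\right)^{2} = 16$)
$\left(u{\left(165 \right)} + g{\left(72 \right)}\right) \left(2760 + \left(\left(4362 - 11932\right) - 13659\right)\right) = \left(16 + 121\right) \left(2760 + \left(\left(4362 - 11932\right) - 13659\right)\right) = 137 \left(2760 - 21229\right) = 137 \left(-18469\right) = -2530253$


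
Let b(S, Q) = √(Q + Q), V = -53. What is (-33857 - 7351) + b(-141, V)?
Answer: -41208 + I*√106 ≈ -41208.0 + 10.296*I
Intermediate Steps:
b(S, Q) = √2*√Q (b(S, Q) = √(2*Q) = √2*√Q)
(-33857 - 7351) + b(-141, V) = (-33857 - 7351) + √2*√(-53) = -41208 + √2*(I*√53) = -41208 + I*√106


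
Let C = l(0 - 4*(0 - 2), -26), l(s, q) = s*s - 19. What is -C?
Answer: -45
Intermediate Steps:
l(s, q) = -19 + s**2 (l(s, q) = s**2 - 19 = -19 + s**2)
C = 45 (C = -19 + (0 - 4*(0 - 2))**2 = -19 + (0 - 4*(-2))**2 = -19 + (0 + 8)**2 = -19 + 8**2 = -19 + 64 = 45)
-C = -1*45 = -45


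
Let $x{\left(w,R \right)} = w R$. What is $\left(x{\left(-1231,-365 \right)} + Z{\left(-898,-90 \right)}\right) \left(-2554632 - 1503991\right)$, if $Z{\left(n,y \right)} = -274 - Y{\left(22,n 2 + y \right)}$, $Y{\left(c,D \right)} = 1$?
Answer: $-1822484071920$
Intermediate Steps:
$x{\left(w,R \right)} = R w$
$Z{\left(n,y \right)} = -275$ ($Z{\left(n,y \right)} = -274 - 1 = -275$)
$\left(x{\left(-1231,-365 \right)} + Z{\left(-898,-90 \right)}\right) \left(-2554632 - 1503991\right) = \left(\left(-365\right) \left(-1231\right) - 275\right) \left(-2554632 - 1503991\right) = \left(449315 - 275\right) \left(-4058623\right) = 449040 \left(-4058623\right) = -1822484071920$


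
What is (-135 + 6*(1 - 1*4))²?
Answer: 23409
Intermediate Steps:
(-135 + 6*(1 - 1*4))² = (-135 + 6*(1 - 4))² = (-135 + 6*(-3))² = (-135 - 18)² = (-153)² = 23409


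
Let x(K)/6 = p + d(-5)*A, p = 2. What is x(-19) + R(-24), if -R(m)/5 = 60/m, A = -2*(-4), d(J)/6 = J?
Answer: -2831/2 ≈ -1415.5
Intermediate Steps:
d(J) = 6*J
A = 8
R(m) = -300/m
x(K) = -1428 (x(K) = 6*(2 + (6*(-5))*8) = 6*(2 - 30*8) = 6*(2 - 240) = 6*(-238) = -1428)
x(-19) + R(-24) = -1428 - 300/(-24) = -1428 - 300*(-1/24) = -1428 + 25/2 = -2831/2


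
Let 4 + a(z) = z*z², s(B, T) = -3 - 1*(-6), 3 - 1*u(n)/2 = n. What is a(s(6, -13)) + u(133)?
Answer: -237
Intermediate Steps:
u(n) = 6 - 2*n
s(B, T) = 3 (s(B, T) = -3 + 6 = 3)
a(z) = -4 + z³ (a(z) = -4 + z*z² = -4 + z³)
a(s(6, -13)) + u(133) = (-4 + 3³) + (6 - 2*133) = (-4 + 27) + (6 - 266) = 23 - 260 = -237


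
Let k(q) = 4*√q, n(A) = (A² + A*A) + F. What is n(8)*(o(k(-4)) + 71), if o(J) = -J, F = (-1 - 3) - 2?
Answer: 8662 - 976*I ≈ 8662.0 - 976.0*I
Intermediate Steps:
F = -6 (F = -4 - 2 = -6)
n(A) = -6 + 2*A² (n(A) = (A² + A*A) - 6 = (A² + A²) - 6 = 2*A² - 6 = -6 + 2*A²)
n(8)*(o(k(-4)) + 71) = (-6 + 2*8²)*(-4*√(-4) + 71) = (-6 + 2*64)*(-4*2*I + 71) = (-6 + 128)*(-8*I + 71) = 122*(-8*I + 71) = 122*(71 - 8*I) = 8662 - 976*I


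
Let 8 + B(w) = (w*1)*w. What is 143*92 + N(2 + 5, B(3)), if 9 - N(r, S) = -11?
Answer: 13176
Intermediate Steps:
B(w) = -8 + w**2 (B(w) = -8 + (w*1)*w = -8 + w*w = -8 + w**2)
N(r, S) = 20 (N(r, S) = 9 - 1*(-11) = 9 + 11 = 20)
143*92 + N(2 + 5, B(3)) = 143*92 + 20 = 13156 + 20 = 13176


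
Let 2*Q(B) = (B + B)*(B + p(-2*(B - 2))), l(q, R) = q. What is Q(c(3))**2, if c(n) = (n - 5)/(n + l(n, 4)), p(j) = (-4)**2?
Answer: 2209/81 ≈ 27.272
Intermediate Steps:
p(j) = 16
c(n) = (-5 + n)/(2*n) (c(n) = (n - 5)/(n + n) = (-5 + n)/((2*n)) = (-5 + n)*(1/(2*n)) = (-5 + n)/(2*n))
Q(B) = B*(16 + B) (Q(B) = ((B + B)*(B + 16))/2 = ((2*B)*(16 + B))/2 = (2*B*(16 + B))/2 = B*(16 + B))
Q(c(3))**2 = (((1/2)*(-5 + 3)/3)*(16 + (1/2)*(-5 + 3)/3))**2 = (((1/2)*(1/3)*(-2))*(16 + (1/2)*(1/3)*(-2)))**2 = (-(16 - 1/3)/3)**2 = (-1/3*47/3)**2 = (-47/9)**2 = 2209/81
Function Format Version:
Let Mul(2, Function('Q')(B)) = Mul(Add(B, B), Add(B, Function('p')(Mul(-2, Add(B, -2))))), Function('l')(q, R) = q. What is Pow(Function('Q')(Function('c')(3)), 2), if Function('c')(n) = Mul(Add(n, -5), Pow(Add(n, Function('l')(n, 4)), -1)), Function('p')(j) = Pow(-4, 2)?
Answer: Rational(2209, 81) ≈ 27.272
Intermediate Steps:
Function('p')(j) = 16
Function('c')(n) = Mul(Rational(1, 2), Pow(n, -1), Add(-5, n)) (Function('c')(n) = Mul(Add(n, -5), Pow(Add(n, n), -1)) = Mul(Add(-5, n), Pow(Mul(2, n), -1)) = Mul(Add(-5, n), Mul(Rational(1, 2), Pow(n, -1))) = Mul(Rational(1, 2), Pow(n, -1), Add(-5, n)))
Function('Q')(B) = Mul(B, Add(16, B)) (Function('Q')(B) = Mul(Rational(1, 2), Mul(Add(B, B), Add(B, 16))) = Mul(Rational(1, 2), Mul(Mul(2, B), Add(16, B))) = Mul(Rational(1, 2), Mul(2, B, Add(16, B))) = Mul(B, Add(16, B)))
Pow(Function('Q')(Function('c')(3)), 2) = Pow(Mul(Mul(Rational(1, 2), Pow(3, -1), Add(-5, 3)), Add(16, Mul(Rational(1, 2), Pow(3, -1), Add(-5, 3)))), 2) = Pow(Mul(Mul(Rational(1, 2), Rational(1, 3), -2), Add(16, Mul(Rational(1, 2), Rational(1, 3), -2))), 2) = Pow(Mul(Rational(-1, 3), Add(16, Rational(-1, 3))), 2) = Pow(Mul(Rational(-1, 3), Rational(47, 3)), 2) = Pow(Rational(-47, 9), 2) = Rational(2209, 81)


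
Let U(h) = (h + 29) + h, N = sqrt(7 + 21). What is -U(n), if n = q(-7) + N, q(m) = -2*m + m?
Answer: -43 - 4*sqrt(7) ≈ -53.583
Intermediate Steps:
N = 2*sqrt(7) (N = sqrt(28) = 2*sqrt(7) ≈ 5.2915)
q(m) = -m
n = 7 + 2*sqrt(7) (n = -1*(-7) + 2*sqrt(7) = 7 + 2*sqrt(7) ≈ 12.292)
U(h) = 29 + 2*h (U(h) = (29 + h) + h = 29 + 2*h)
-U(n) = -(29 + 2*(7 + 2*sqrt(7))) = -(29 + (14 + 4*sqrt(7))) = -(43 + 4*sqrt(7)) = -43 - 4*sqrt(7)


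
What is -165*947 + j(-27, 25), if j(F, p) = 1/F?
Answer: -4218886/27 ≈ -1.5626e+5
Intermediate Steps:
-165*947 + j(-27, 25) = -165*947 + 1/(-27) = -156255 - 1/27 = -4218886/27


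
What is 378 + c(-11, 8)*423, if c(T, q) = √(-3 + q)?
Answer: 378 + 423*√5 ≈ 1323.9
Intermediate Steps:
378 + c(-11, 8)*423 = 378 + √(-3 + 8)*423 = 378 + √5*423 = 378 + 423*√5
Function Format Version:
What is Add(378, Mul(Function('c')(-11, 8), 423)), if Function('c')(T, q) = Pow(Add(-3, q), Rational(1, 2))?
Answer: Add(378, Mul(423, Pow(5, Rational(1, 2)))) ≈ 1323.9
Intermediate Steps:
Add(378, Mul(Function('c')(-11, 8), 423)) = Add(378, Mul(Pow(Add(-3, 8), Rational(1, 2)), 423)) = Add(378, Mul(Pow(5, Rational(1, 2)), 423)) = Add(378, Mul(423, Pow(5, Rational(1, 2))))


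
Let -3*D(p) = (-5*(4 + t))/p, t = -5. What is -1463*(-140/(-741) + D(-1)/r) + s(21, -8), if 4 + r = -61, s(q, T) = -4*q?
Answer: -12593/39 ≈ -322.90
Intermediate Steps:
r = -65 (r = -4 - 61 = -65)
D(p) = -5/(3*p) (D(p) = -(-5*(4 - 5))/(3*p) = -(-5*(-1))/(3*p) = -5/(3*p))
-1463*(-140/(-741) + D(-1)/r) + s(21, -8) = -1463*(-140/(-741) - 5/3/(-1)/(-65)) - 4*21 = -1463*(-140*(-1/741) - 5/3*(-1)*(-1/65)) - 84 = -1463*(140/741 + (5/3)*(-1/65)) - 84 = -1463*(140/741 - 1/39) - 84 = -1463*121/741 - 84 = -9317/39 - 84 = -12593/39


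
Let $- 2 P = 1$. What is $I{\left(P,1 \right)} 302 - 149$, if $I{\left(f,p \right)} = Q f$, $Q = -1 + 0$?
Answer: $2$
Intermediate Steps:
$Q = -1$
$P = - \frac{1}{2}$ ($P = \left(- \frac{1}{2}\right) 1 = - \frac{1}{2} \approx -0.5$)
$I{\left(f,p \right)} = - f$
$I{\left(P,1 \right)} 302 - 149 = \left(-1\right) \left(- \frac{1}{2}\right) 302 - 149 = \frac{1}{2} \cdot 302 - 149 = 151 - 149 = 2$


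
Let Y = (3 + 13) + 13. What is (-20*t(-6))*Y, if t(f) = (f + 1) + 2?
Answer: 1740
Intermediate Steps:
t(f) = 3 + f (t(f) = (1 + f) + 2 = 3 + f)
Y = 29 (Y = 16 + 13 = 29)
(-20*t(-6))*Y = -20*(3 - 6)*29 = -20*(-3)*29 = 60*29 = 1740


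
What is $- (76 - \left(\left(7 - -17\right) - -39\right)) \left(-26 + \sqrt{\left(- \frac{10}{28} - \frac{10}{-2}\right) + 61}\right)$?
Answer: $338 - \frac{13 \sqrt{12866}}{14} \approx 232.67$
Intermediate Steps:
$- (76 - \left(\left(7 - -17\right) - -39\right)) \left(-26 + \sqrt{\left(- \frac{10}{28} - \frac{10}{-2}\right) + 61}\right) = - (76 - \left(\left(7 + 17\right) + 39\right)) \left(-26 + \sqrt{\left(\left(-10\right) \frac{1}{28} - -5\right) + 61}\right) = - (76 - \left(24 + 39\right)) \left(-26 + \sqrt{\left(- \frac{5}{14} + 5\right) + 61}\right) = - (76 - 63) \left(-26 + \sqrt{\frac{65}{14} + 61}\right) = - (76 - 63) \left(-26 + \sqrt{\frac{919}{14}}\right) = \left(-1\right) 13 \left(-26 + \frac{\sqrt{12866}}{14}\right) = - 13 \left(-26 + \frac{\sqrt{12866}}{14}\right) = 338 - \frac{13 \sqrt{12866}}{14}$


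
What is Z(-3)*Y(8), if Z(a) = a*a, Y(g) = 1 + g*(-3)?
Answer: -207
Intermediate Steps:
Y(g) = 1 - 3*g
Z(a) = a**2
Z(-3)*Y(8) = (-3)**2*(1 - 3*8) = 9*(1 - 24) = 9*(-23) = -207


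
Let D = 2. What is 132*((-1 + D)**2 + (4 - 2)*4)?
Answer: 1188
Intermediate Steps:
132*((-1 + D)**2 + (4 - 2)*4) = 132*((-1 + 2)**2 + (4 - 2)*4) = 132*(1**2 + 2*4) = 132*(1 + 8) = 132*9 = 1188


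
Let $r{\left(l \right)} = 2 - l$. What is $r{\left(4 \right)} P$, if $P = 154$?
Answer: $-308$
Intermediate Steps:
$r{\left(4 \right)} P = \left(2 - 4\right) 154 = \left(-2\right) 154 = -308$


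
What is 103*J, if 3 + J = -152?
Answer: -15965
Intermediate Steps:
J = -155 (J = -3 - 152 = -155)
103*J = 103*(-155) = -15965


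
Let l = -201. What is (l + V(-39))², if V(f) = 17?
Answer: 33856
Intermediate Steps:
(l + V(-39))² = (-201 + 17)² = (-184)² = 33856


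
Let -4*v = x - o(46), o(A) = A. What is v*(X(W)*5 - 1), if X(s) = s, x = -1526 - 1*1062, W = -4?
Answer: -27657/2 ≈ -13829.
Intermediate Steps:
x = -2588 (x = -1526 - 1062 = -2588)
v = 1317/2 (v = -(-2588 - 1*46)/4 = -(-2588 - 46)/4 = -¼*(-2634) = 1317/2 ≈ 658.50)
v*(X(W)*5 - 1) = 1317*(-4*5 - 1)/2 = 1317*(-20 - 1)/2 = (1317/2)*(-21) = -27657/2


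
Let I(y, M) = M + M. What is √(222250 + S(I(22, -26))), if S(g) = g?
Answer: √222198 ≈ 471.38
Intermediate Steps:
I(y, M) = 2*M
√(222250 + S(I(22, -26))) = √(222250 + 2*(-26)) = √(222250 - 52) = √222198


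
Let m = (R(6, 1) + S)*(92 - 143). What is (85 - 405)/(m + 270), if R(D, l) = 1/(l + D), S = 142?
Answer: 448/9771 ≈ 0.045850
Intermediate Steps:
R(D, l) = 1/(D + l)
m = -50745/7 (m = (1/(6 + 1) + 142)*(92 - 143) = (1/7 + 142)*(-51) = (995/7)*(-51) = -50745/7 ≈ -7249.3)
(85 - 405)/(m + 270) = (85 - 405)/(-50745/7 + 270) = -320/(-48855/7) = -320*(-7/48855) = 448/9771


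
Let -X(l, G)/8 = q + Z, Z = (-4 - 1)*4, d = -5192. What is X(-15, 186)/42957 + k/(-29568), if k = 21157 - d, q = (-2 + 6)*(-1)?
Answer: -125132993/141128064 ≈ -0.88666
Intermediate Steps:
Z = -20 (Z = -5*4 = -20)
q = -4 (q = 4*(-1) = -4)
X(l, G) = 192 (X(l, G) = -8*(-4 - 20) = -8*(-24) = 192)
k = 26349 (k = 21157 - 1*(-5192) = 21157 + 5192 = 26349)
X(-15, 186)/42957 + k/(-29568) = 192/42957 + 26349/(-29568) = 192*(1/42957) + 26349*(-1/29568) = 64/14319 - 8783/9856 = -125132993/141128064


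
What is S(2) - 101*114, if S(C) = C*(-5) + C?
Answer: -11522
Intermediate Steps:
S(C) = -4*C (S(C) = -5*C + C = -4*C)
S(2) - 101*114 = -4*2 - 101*114 = -8 - 11514 = -11522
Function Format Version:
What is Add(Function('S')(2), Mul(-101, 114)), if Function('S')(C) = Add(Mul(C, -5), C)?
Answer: -11522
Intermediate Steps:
Function('S')(C) = Mul(-4, C) (Function('S')(C) = Add(Mul(-5, C), C) = Mul(-4, C))
Add(Function('S')(2), Mul(-101, 114)) = Add(Mul(-4, 2), Mul(-101, 114)) = Add(-8, -11514) = -11522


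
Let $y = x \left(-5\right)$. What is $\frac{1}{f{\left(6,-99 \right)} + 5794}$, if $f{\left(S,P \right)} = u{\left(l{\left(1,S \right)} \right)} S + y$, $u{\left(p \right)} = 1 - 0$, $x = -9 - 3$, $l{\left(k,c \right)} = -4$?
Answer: $\frac{1}{5860} \approx 0.00017065$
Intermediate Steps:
$x = -12$ ($x = -9 - 3 = -12$)
$u{\left(p \right)} = 1$ ($u{\left(p \right)} = 1 + 0 = 1$)
$y = 60$ ($y = \left(-12\right) \left(-5\right) = 60$)
$f{\left(S,P \right)} = 60 + S$ ($f{\left(S,P \right)} = 1 S + 60 = S + 60 = 60 + S$)
$\frac{1}{f{\left(6,-99 \right)} + 5794} = \frac{1}{\left(60 + 6\right) + 5794} = \frac{1}{66 + 5794} = \frac{1}{5860}$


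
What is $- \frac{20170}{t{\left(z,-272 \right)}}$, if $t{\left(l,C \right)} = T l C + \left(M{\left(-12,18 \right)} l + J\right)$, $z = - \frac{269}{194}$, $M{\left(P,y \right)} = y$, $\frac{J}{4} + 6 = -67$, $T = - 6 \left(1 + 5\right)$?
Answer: $\frac{1956490}{1347769} \approx 1.4517$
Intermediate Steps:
$T = -36$ ($T = \left(-6\right) 6 = -36$)
$J = -292$ ($J = -24 + 4 \left(-67\right) = -24 - 268 = -292$)
$z = - \frac{269}{194}$ ($z = \left(-269\right) \frac{1}{194} = - \frac{269}{194} \approx -1.3866$)
$t{\left(l,C \right)} = -292 + 18 l - 36 C l$ ($t{\left(l,C \right)} = - 36 l C + \left(18 l - 292\right) = - 36 C l + \left(-292 + 18 l\right) = -292 + 18 l - 36 C l$)
$- \frac{20170}{t{\left(z,-272 \right)}} = - \frac{20170}{-292 + 18 \left(- \frac{269}{194}\right) - \left(-9792\right) \left(- \frac{269}{194}\right)} = - \frac{20170}{-292 - \frac{2421}{97} - \frac{1317024}{97}} = - \frac{20170}{- \frac{1347769}{97}} = \left(-20170\right) \left(- \frac{97}{1347769}\right) = \frac{1956490}{1347769}$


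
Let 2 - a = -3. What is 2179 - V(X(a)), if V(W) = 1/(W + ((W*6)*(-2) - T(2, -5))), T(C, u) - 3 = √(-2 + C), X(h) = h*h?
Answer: 605763/278 ≈ 2179.0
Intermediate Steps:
a = 5 (a = 2 - 1*(-3) = 2 + 3 = 5)
X(h) = h²
T(C, u) = 3 + √(-2 + C)
V(W) = 1/(-3 - 11*W) (V(W) = 1/(W + ((W*6)*(-2) - (3 + √(-2 + 2)))) = 1/(W + ((6*W)*(-2) - (3 + √0))) = 1/(W + (-12*W - (3 + 0))) = 1/(W + (-12*W - 1*3)) = 1/(W + (-12*W - 3)) = 1/(W + (-3 - 12*W)) = 1/(-3 - 11*W))
2179 - V(X(a)) = 2179 - (-1)/(3 + 11*5²) = 2179 - (-1)/(3 + 11*25) = 2179 - (-1)/(3 + 275) = 2179 - (-1)/278 = 2179 - 1*(-1/278) = 2179 + 1/278 = 605763/278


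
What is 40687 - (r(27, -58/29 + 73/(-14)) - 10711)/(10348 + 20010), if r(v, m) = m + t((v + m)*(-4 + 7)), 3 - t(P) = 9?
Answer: 17292613383/425012 ≈ 40687.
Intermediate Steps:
t(P) = -6 (t(P) = 3 - 1*9 = 3 - 9 = -6)
r(v, m) = -6 + m (r(v, m) = m - 6 = -6 + m)
40687 - (r(27, -58/29 + 73/(-14)) - 10711)/(10348 + 20010) = 40687 - ((-6 + (-58/29 + 73/(-14))) - 10711)/(10348 + 20010) = 40687 - ((-6 + (-58*1/29 + 73*(-1/14))) - 10711)/30358 = 40687 - ((-6 + (-2 - 73/14)) - 10711)/30358 = 40687 - ((-6 - 101/14) - 10711)/30358 = 40687 - (-185/14 - 10711)/30358 = 40687 - (-150139)/(14*30358) = 40687 - 1*(-150139/425012) = 40687 + 150139/425012 = 17292613383/425012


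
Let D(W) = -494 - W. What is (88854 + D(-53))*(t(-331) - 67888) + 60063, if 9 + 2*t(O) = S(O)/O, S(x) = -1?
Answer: -1986833923368/331 ≈ -6.0025e+9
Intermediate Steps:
t(O) = -9/2 - 1/(2*O) (t(O) = -9/2 + (-1/O)/2 = -9/2 - 1/(2*O))
(88854 + D(-53))*(t(-331) - 67888) + 60063 = (88854 + (-494 - 1*(-53)))*((½)*(-1 - 9*(-331))/(-331) - 67888) + 60063 = (88854 + (-494 + 53))*((½)*(-1/331)*(-1 + 2979) - 67888) + 60063 = (88854 - 441)*((½)*(-1/331)*2978 - 67888) + 60063 = 88413*(-1489/331 - 67888) + 60063 = 88413*(-22472417/331) + 60063 = -1986853804221/331 + 60063 = -1986833923368/331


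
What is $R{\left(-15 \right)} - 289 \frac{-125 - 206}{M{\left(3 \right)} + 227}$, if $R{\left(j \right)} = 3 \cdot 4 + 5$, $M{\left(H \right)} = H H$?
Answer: $\frac{99671}{236} \approx 422.33$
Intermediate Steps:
$M{\left(H \right)} = H^{2}$
$R{\left(j \right)} = 17$ ($R{\left(j \right)} = 12 + 5 = 17$)
$R{\left(-15 \right)} - 289 \frac{-125 - 206}{M{\left(3 \right)} + 227} = 17 - 289 \frac{-125 - 206}{3^{2} + 227} = 17 - 289 \left(- \frac{331}{9 + 227}\right) = 17 - 289 \left(- \frac{331}{236}\right) = 17 - 289 \left(\left(-331\right) \frac{1}{236}\right) = 17 - - \frac{95659}{236} = 17 + \frac{95659}{236} = \frac{99671}{236}$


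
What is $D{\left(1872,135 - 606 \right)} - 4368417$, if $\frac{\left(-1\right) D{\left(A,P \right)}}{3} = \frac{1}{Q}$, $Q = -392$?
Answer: $- \frac{1712419461}{392} \approx -4.3684 \cdot 10^{6}$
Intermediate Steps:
$D{\left(A,P \right)} = \frac{3}{392}$ ($D{\left(A,P \right)} = - \frac{3}{-392} = \left(-3\right) \left(- \frac{1}{392}\right) = \frac{3}{392}$)
$D{\left(1872,135 - 606 \right)} - 4368417 = \frac{3}{392} - 4368417 = - \frac{1712419461}{392}$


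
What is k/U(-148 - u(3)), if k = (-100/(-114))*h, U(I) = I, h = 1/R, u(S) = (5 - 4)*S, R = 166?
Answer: -25/714381 ≈ -3.4995e-5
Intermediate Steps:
u(S) = S (u(S) = 1*S = S)
h = 1/166 ≈ 0.0060241
k = 25/4731 (k = -100/(-114)*(1/166) = -100*(-1/114)*(1/166) = (50/57)*(1/166) = 25/4731 ≈ 0.0052843)
k/U(-148 - u(3)) = 25/(4731*(-148 - 1*3)) = 25/(4731*(-148 - 3)) = (25/4731)/(-151) = (25/4731)*(-1/151) = -25/714381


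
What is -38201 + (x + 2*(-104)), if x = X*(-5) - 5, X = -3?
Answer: -38399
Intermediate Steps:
x = 10 (x = -3*(-5) - 5 = 15 - 5 = 10)
-38201 + (x + 2*(-104)) = -38201 + (10 + 2*(-104)) = -38201 + (10 - 208) = -38201 - 198 = -38399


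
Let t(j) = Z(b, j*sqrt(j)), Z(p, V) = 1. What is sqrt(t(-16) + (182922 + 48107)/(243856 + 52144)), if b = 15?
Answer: sqrt(97500365)/7400 ≈ 1.3344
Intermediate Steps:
t(j) = 1
sqrt(t(-16) + (182922 + 48107)/(243856 + 52144)) = sqrt(1 + (182922 + 48107)/(243856 + 52144)) = sqrt(1 + 231029/296000) = sqrt(527029/296000) = sqrt(97500365)/7400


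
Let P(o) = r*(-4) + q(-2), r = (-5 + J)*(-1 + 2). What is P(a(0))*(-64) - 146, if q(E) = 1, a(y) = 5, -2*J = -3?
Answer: -1106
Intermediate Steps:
J = 3/2 (J = -1/2*(-3) = 3/2 ≈ 1.5000)
r = -7/2 (r = (-5 + 3/2)*(-1 + 2) = -7/2*1 = -7/2 ≈ -3.5000)
P(o) = 15 (P(o) = -7/2*(-4) + 1 = 14 + 1 = 15)
P(a(0))*(-64) - 146 = 15*(-64) - 146 = -960 - 146 = -1106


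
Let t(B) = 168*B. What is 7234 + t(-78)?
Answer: -5870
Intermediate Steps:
7234 + t(-78) = 7234 + 168*(-78) = 7234 - 13104 = -5870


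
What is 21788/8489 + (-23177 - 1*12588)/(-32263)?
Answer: 77427333/21067739 ≈ 3.6752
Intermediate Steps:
21788/8489 + (-23177 - 1*12588)/(-32263) = 21788*(1/8489) + (-23177 - 12588)*(-1/32263) = 1676/653 - 35765*(-1/32263) = 1676/653 + 35765/32263 = 77427333/21067739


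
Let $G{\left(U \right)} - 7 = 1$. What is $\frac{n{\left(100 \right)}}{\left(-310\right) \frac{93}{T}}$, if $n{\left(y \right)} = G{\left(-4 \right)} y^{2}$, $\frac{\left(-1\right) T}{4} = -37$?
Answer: $- \frac{1184000}{2883} \approx -410.68$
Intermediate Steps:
$T = 148$ ($T = \left(-4\right) \left(-37\right) = 148$)
$G{\left(U \right)} = 8$ ($G{\left(U \right)} = 7 + 1 = 8$)
$n{\left(y \right)} = 8 y^{2}$
$\frac{n{\left(100 \right)}}{\left(-310\right) \frac{93}{T}} = \frac{8 \cdot 100^{2}}{\left(-310\right) \frac{93}{148}} = \frac{8 \cdot 10000}{\left(-310\right) 93 \cdot \frac{1}{148}} = \frac{80000}{\left(-310\right) \frac{93}{148}} = \frac{80000}{- \frac{14415}{74}} = 80000 \left(- \frac{74}{14415}\right) = - \frac{1184000}{2883}$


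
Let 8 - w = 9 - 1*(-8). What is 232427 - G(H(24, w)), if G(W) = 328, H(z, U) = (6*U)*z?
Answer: 232099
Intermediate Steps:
w = -9 (w = 8 - (9 - 1*(-8)) = 8 - (9 + 8) = 8 - 1*17 = 8 - 17 = -9)
H(z, U) = 6*U*z
232427 - G(H(24, w)) = 232427 - 1*328 = 232427 - 328 = 232099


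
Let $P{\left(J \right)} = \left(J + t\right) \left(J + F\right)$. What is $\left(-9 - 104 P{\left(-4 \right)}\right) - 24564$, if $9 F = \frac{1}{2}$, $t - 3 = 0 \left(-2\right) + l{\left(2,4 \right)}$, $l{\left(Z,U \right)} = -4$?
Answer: $- \frac{239617}{9} \approx -26624.0$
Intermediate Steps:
$t = -1$ ($t = 3 + \left(0 \left(-2\right) - 4\right) = 3 + \left(0 - 4\right) = 3 - 4 = -1$)
$F = \frac{1}{18}$ ($F = \frac{1}{9 \cdot 2} = \frac{1}{9} \cdot \frac{1}{2} = \frac{1}{18} \approx 0.055556$)
$P{\left(J \right)} = \left(-1 + J\right) \left(\frac{1}{18} + J\right)$ ($P{\left(J \right)} = \left(J - 1\right) \left(J + \frac{1}{18}\right) = \left(-1 + J\right) \left(\frac{1}{18} + J\right)$)
$\left(-9 - 104 P{\left(-4 \right)}\right) - 24564 = \left(-9 - 104 \left(- \frac{1}{18} + \left(-4\right)^{2} - - \frac{34}{9}\right)\right) - 24564 = \left(-9 - 104 \left(- \frac{1}{18} + 16 + \frac{34}{9}\right)\right) - 24564 = \left(-9 - \frac{18460}{9}\right) - 24564 = - \frac{18541}{9} - 24564 = - \frac{239617}{9}$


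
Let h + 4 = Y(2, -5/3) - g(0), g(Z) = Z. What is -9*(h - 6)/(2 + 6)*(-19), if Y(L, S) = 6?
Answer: -171/2 ≈ -85.500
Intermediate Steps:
h = 2 (h = -4 + (6 - 1*0) = -4 + (6 + 0) = -4 + 6 = 2)
-9*(h - 6)/(2 + 6)*(-19) = -9*(2 - 6)/(2 + 6)*(-19) = -(-36)/8*(-19) = -9*(-½)*(-19) = (9/2)*(-19) = -171/2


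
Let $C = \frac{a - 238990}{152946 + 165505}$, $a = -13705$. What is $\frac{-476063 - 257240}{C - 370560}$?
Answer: $\frac{233521073653}{118005455255} \approx 1.9789$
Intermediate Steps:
$C = - \frac{252695}{318451}$ ($C = \frac{-13705 - 238990}{152946 + 165505} = - \frac{252695}{318451} \approx -0.79351$)
$\frac{-476063 - 257240}{C - 370560} = \frac{-476063 - 257240}{- \frac{252695}{318451} - 370560} = - \frac{733303}{- \frac{118005455255}{318451}} = \left(-733303\right) \left(- \frac{318451}{118005455255}\right) = \frac{233521073653}{118005455255}$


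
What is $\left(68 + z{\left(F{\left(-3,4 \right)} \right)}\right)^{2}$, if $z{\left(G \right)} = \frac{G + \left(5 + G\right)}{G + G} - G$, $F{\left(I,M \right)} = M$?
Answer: $\frac{275625}{64} \approx 4306.6$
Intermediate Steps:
$z{\left(G \right)} = - G + \frac{5 + 2 G}{2 G}$ ($z{\left(G \right)} = \frac{5 + 2 G}{2 G} - G = - G + \frac{5 + 2 G}{2 G}$)
$\left(68 + z{\left(F{\left(-3,4 \right)} \right)}\right)^{2} = \left(68 + \left(1 - 4 + \frac{5}{2 \cdot 4}\right)\right)^{2} = \left(68 + \left(1 - 4 + \frac{5}{2} \cdot \frac{1}{4}\right)\right)^{2} = \left(68 + \left(1 - 4 + \frac{5}{8}\right)\right)^{2} = \left(68 - \frac{19}{8}\right)^{2} = \left(\frac{525}{8}\right)^{2} = \frac{275625}{64}$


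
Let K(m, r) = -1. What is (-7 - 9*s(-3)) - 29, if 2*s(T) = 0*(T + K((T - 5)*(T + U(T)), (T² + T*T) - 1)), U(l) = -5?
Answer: -36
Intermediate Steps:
s(T) = 0 (s(T) = (0*(T - 1))/2 = (0*(-1 + T))/2 = (½)*0 = 0)
(-7 - 9*s(-3)) - 29 = (-7 - 9*0) - 29 = (-7 + 0) - 29 = -7 - 29 = -36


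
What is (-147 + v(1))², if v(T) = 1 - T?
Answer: 21609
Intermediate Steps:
(-147 + v(1))² = (-147 + (1 - 1*1))² = (-147 + (1 - 1))² = (-147 + 0)² = (-147)² = 21609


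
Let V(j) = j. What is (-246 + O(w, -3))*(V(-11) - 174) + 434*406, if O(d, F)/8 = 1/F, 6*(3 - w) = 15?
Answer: 666622/3 ≈ 2.2221e+5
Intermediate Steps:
w = ½ (w = 3 - ⅙*15 = 3 - 5/2 = ½ ≈ 0.50000)
O(d, F) = 8/F
(-246 + O(w, -3))*(V(-11) - 174) + 434*406 = (-246 + 8/(-3))*(-11 - 174) + 434*406 = (-246 + 8*(-⅓))*(-185) + 176204 = (-246 - 8/3)*(-185) + 176204 = -746/3*(-185) + 176204 = 138010/3 + 176204 = 666622/3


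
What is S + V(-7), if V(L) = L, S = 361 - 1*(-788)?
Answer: 1142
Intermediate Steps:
S = 1149 (S = 361 + 788 = 1149)
S + V(-7) = 1149 - 7 = 1142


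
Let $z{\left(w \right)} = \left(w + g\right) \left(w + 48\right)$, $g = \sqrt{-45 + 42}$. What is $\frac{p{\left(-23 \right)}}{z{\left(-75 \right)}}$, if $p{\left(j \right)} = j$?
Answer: $- \frac{575}{50652} - \frac{23 i \sqrt{3}}{151956} \approx -0.011352 - 0.00026216 i$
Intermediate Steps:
$g = i \sqrt{3}$ ($g = \sqrt{-3} = i \sqrt{3} \approx 1.732 i$)
$z{\left(w \right)} = \left(48 + w\right) \left(w + i \sqrt{3}\right)$ ($z{\left(w \right)} = \left(w + i \sqrt{3}\right) \left(w + 48\right) = \left(w + i \sqrt{3}\right) \left(48 + w\right) = \left(48 + w\right) \left(w + i \sqrt{3}\right)$)
$\frac{p{\left(-23 \right)}}{z{\left(-75 \right)}} = - \frac{23}{\left(-75\right)^{2} + 48 \left(-75\right) + 48 i \sqrt{3} + i \left(-75\right) \sqrt{3}} = - \frac{23}{5625 - 3600 + 48 i \sqrt{3} - 75 i \sqrt{3}} = - \frac{23}{2025 - 27 i \sqrt{3}}$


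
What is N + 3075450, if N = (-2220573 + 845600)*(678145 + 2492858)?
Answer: -4360040432469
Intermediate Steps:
N = -4360043507919 (N = -1374973*3171003 = -4360043507919)
N + 3075450 = -4360043507919 + 3075450 = -4360040432469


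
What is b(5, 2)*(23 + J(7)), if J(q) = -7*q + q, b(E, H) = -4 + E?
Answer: -19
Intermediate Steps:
J(q) = -6*q
b(5, 2)*(23 + J(7)) = (-4 + 5)*(23 - 6*7) = 1*(23 - 42) = 1*(-19) = -19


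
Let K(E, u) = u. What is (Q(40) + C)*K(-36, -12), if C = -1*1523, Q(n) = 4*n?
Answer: 16356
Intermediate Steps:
C = -1523
(Q(40) + C)*K(-36, -12) = (4*40 - 1523)*(-12) = (160 - 1523)*(-12) = -1363*(-12) = 16356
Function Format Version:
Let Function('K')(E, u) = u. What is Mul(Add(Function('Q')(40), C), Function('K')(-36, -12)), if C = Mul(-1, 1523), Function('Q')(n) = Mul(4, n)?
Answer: 16356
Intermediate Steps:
C = -1523
Mul(Add(Function('Q')(40), C), Function('K')(-36, -12)) = Mul(Add(Mul(4, 40), -1523), -12) = Mul(Add(160, -1523), -12) = Mul(-1363, -12) = 16356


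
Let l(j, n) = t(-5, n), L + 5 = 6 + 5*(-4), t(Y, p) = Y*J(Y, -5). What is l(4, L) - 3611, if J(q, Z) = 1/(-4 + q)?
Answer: -32494/9 ≈ -3610.4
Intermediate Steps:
t(Y, p) = Y/(-4 + Y)
L = -19 (L = -5 + (6 + 5*(-4)) = -5 + (6 - 20) = -5 - 14 = -19)
l(j, n) = 5/9 (l(j, n) = -5/(-4 - 5) = -5/(-9) = -5*(-⅑) = 5/9)
l(4, L) - 3611 = 5/9 - 3611 = -32494/9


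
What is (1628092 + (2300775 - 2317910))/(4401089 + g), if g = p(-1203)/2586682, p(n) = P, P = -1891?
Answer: 4167033474674/11384217694807 ≈ 0.36604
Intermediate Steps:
p(n) = -1891
g = -1891/2586682 ≈ -0.00073105
(1628092 + (2300775 - 2317910))/(4401089 + g) = (1628092 + (2300775 - 2317910))/(4401089 - 1891/2586682) = (1628092 - 17135)/(11384217694807/2586682) = 1610957*(2586682/11384217694807) = 4167033474674/11384217694807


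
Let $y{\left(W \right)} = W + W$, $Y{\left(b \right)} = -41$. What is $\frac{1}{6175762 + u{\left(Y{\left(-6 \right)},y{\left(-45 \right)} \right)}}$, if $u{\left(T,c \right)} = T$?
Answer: $\frac{1}{6175721} \approx 1.6192 \cdot 10^{-7}$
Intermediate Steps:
$y{\left(W \right)} = 2 W$
$\frac{1}{6175762 + u{\left(Y{\left(-6 \right)},y{\left(-45 \right)} \right)}} = \frac{1}{6175762 - 41} = \frac{1}{6175721}$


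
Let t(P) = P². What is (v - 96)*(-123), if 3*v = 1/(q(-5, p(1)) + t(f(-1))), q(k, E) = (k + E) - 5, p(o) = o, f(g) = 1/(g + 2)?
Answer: 94505/8 ≈ 11813.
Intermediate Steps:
f(g) = 1/(2 + g)
q(k, E) = -5 + E + k (q(k, E) = (E + k) - 5 = -5 + E + k)
v = -1/24 (v = 1/(3*((-5 + 1 - 5) + (1/(2 - 1))²)) = 1/(3*(-9 + (1/1)²)) = 1/(3*(-9 + 1²)) = 1/(3*(-9 + 1)) = (⅓)/(-8) = (⅓)*(-⅛) = -1/24 ≈ -0.041667)
(v - 96)*(-123) = (-1/24 - 96)*(-123) = -2305/24*(-123) = 94505/8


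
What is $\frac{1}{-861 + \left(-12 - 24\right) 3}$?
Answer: $- \frac{1}{969} \approx -0.001032$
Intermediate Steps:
$\frac{1}{-861 + \left(-12 - 24\right) 3} = \frac{1}{-861 - 108} = \frac{1}{-969} = - \frac{1}{969}$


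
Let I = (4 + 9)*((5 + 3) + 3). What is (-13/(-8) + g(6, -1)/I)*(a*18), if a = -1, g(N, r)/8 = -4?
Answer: -14427/572 ≈ -25.222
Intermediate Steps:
g(N, r) = -32 (g(N, r) = 8*(-4) = -32)
I = 143 (I = 13*(8 + 3) = 13*11 = 143)
(-13/(-8) + g(6, -1)/I)*(a*18) = (-13/(-8) - 32/143)*(-1*18) = (-13*(-⅛) - 32*1/143)*(-18) = (13/8 - 32/143)*(-18) = (1603/1144)*(-18) = -14427/572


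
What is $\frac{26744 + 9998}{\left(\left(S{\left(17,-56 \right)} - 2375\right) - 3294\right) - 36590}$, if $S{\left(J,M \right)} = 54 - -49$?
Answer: $- \frac{18371}{21078} \approx -0.87157$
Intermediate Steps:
$S{\left(J,M \right)} = 103$ ($S{\left(J,M \right)} = 54 + 49 = 103$)
$\frac{26744 + 9998}{\left(\left(S{\left(17,-56 \right)} - 2375\right) - 3294\right) - 36590} = \frac{26744 + 9998}{\left(\left(103 - 2375\right) - 3294\right) - 36590} = \frac{36742}{\left(-2272 - 3294\right) - 36590} = \frac{36742}{-5566 - 36590} = \frac{36742}{-42156} = 36742 \left(- \frac{1}{42156}\right) = - \frac{18371}{21078}$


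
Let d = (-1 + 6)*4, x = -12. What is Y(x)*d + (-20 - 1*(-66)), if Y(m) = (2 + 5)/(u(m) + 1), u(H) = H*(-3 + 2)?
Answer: 738/13 ≈ 56.769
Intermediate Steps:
d = 20 (d = 5*4 = 20)
u(H) = -H (u(H) = H*(-1) = -H)
Y(m) = 7/(1 - m) (Y(m) = (2 + 5)/(-m + 1) = 7/(1 - m))
Y(x)*d + (-20 - 1*(-66)) = -7/(-1 - 12)*20 + (-20 - 1*(-66)) = -7/(-13)*20 + (-20 + 66) = -7*(-1/13)*20 + 46 = (7/13)*20 + 46 = 140/13 + 46 = 738/13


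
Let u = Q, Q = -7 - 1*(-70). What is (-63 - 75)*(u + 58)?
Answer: -16698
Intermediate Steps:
Q = 63 (Q = -7 + 70 = 63)
u = 63
(-63 - 75)*(u + 58) = (-63 - 75)*(63 + 58) = -138*121 = -16698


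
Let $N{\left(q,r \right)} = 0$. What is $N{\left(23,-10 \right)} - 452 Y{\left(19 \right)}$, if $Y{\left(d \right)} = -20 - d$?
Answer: $17628$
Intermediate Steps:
$N{\left(23,-10 \right)} - 452 Y{\left(19 \right)} = 0 - 452 \left(-20 - 19\right) = 0 - -17628 = 0 + 17628 = 17628$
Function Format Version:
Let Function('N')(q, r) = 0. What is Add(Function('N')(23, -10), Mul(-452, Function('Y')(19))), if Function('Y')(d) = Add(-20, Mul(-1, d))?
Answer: 17628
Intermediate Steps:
Add(Function('N')(23, -10), Mul(-452, Function('Y')(19))) = Add(0, Mul(-452, Add(-20, Mul(-1, 19)))) = Add(0, Mul(-452, Add(-20, -19))) = Add(0, Mul(-452, -39)) = Add(0, 17628) = 17628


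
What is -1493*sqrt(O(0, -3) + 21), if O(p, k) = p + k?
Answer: -4479*sqrt(2) ≈ -6334.3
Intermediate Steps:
O(p, k) = k + p
-1493*sqrt(O(0, -3) + 21) = -1493*sqrt((-3 + 0) + 21) = -1493*sqrt(-3 + 21) = -4479*sqrt(2)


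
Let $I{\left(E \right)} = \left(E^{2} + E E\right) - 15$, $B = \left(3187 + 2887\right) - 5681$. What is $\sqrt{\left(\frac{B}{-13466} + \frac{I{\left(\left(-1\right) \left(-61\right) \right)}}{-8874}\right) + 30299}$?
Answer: $\frac{\sqrt{3004480967087401697}}{9958107} \approx 174.06$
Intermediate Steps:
$B = 393$ ($B = 6074 - 5681 = 393$)
$I{\left(E \right)} = -15 + 2 E^{2}$ ($I{\left(E \right)} = \left(E^{2} + E^{2}\right) - 15 = 2 E^{2} - 15 = -15 + 2 E^{2}$)
$\sqrt{\left(\frac{B}{-13466} + \frac{I{\left(\left(-1\right) \left(-61\right) \right)}}{-8874}\right) + 30299} = \sqrt{\left(\frac{393}{-13466} + \frac{-15 + 2 \left(\left(-1\right) \left(-61\right)\right)^{2}}{-8874}\right) + 30299} = \sqrt{\left(393 \left(- \frac{1}{13466}\right) + \left(-15 + 2 \cdot 61^{2}\right) \left(- \frac{1}{8874}\right)\right) + 30299} = \sqrt{\left(- \frac{393}{13466} + \left(-15 + 2 \cdot 3721\right) \left(- \frac{1}{8874}\right)\right) + 30299} = \sqrt{\left(- \frac{393}{13466} + \left(-15 + 7442\right) \left(- \frac{1}{8874}\right)\right) + 30299} = \sqrt{\left(- \frac{393}{13466} + 7427 \left(- \frac{1}{8874}\right)\right) + 30299} = \sqrt{\left(- \frac{393}{13466} - \frac{7427}{8874}\right) + 30299} = \sqrt{- \frac{25874866}{29874321} + 30299} = \sqrt{\frac{905136177113}{29874321}} = \frac{\sqrt{3004480967087401697}}{9958107}$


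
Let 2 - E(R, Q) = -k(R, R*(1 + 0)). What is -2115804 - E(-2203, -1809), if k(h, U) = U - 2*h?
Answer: -2118009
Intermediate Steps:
E(R, Q) = 2 - R (E(R, Q) = 2 - (-1)*(R*(1 + 0) - 2*R) = 2 - (-1)*(R*1 - 2*R) = 2 - (-1)*(R - 2*R) = 2 - (-1)*(-R) = 2 - R)
-2115804 - E(-2203, -1809) = -2115804 - (2 - 1*(-2203)) = -2115804 - (2 + 2203) = -2115804 - 1*2205 = -2115804 - 2205 = -2118009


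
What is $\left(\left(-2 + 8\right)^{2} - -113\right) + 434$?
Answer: $583$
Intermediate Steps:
$\left(\left(-2 + 8\right)^{2} - -113\right) + 434 = \left(6^{2} + 113\right) + 434 = \left(36 + 113\right) + 434 = 149 + 434 = 583$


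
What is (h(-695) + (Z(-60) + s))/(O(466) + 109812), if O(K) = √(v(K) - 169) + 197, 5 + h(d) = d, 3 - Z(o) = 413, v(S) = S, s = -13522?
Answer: -201206461/1512747473 + 5487*√33/1512747473 ≈ -0.13299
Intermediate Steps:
Z(o) = -410 (Z(o) = 3 - 1*413 = 3 - 413 = -410)
h(d) = -5 + d
O(K) = 197 + √(-169 + K) (O(K) = √(K - 169) + 197 = √(-169 + K) + 197 = 197 + √(-169 + K))
(h(-695) + (Z(-60) + s))/(O(466) + 109812) = ((-5 - 695) + (-410 - 13522))/((197 + √(-169 + 466)) + 109812) = (-700 - 13932)/((197 + √297) + 109812) = -14632/((197 + 3*√33) + 109812) = -14632/(110009 + 3*√33)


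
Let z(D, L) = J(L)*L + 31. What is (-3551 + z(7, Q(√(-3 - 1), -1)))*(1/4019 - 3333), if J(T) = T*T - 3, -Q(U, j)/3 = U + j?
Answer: 51250517276/4019 - 964463472*I/4019 ≈ 1.2752e+7 - 2.3998e+5*I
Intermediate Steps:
Q(U, j) = -3*U - 3*j (Q(U, j) = -3*(U + j) = -3*U - 3*j)
J(T) = -3 + T² (J(T) = T² - 3 = -3 + T²)
z(D, L) = 31 + L*(-3 + L²) (z(D, L) = (-3 + L²)*L + 31 = L*(-3 + L²) + 31 = 31 + L*(-3 + L²))
(-3551 + z(7, Q(√(-3 - 1), -1)))*(1/4019 - 3333) = (-3551 + (31 + (-3*√(-3 - 1) - 3*(-1))*(-3 + (-3*√(-3 - 1) - 3*(-1))²)))*(1/4019 - 3333) = (-3551 + (31 + (-6*I + 3)*(-3 + (-6*I + 3)²)))*(1/4019 - 3333) = (-3551 + (31 + (-6*I + 3)*(-3 + (-6*I + 3)²)))*(-13395326/4019) = (-3551 + (31 + (3 - 6*I)*(-3 + (3 - 6*I)²)))*(-13395326/4019) = (-3551 + (31 + (-3 + (3 - 6*I)²)*(3 - 6*I)))*(-13395326/4019) = (-3520 + (-3 + (3 - 6*I)²)*(3 - 6*I))*(-13395326/4019) = 47151547520/4019 - 13395326*(-3 + (3 - 6*I)²)*(3 - 6*I)/4019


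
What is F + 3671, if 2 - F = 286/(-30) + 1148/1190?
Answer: 187760/51 ≈ 3681.6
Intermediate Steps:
F = 539/51 (F = 2 - (286/(-30) + 1148/1190) = 2 - (286*(-1/30) + 1148*(1/1190)) = 2 - (-143/15 + 82/85) = 2 - 1*(-437/51) = 2 + 437/51 = 539/51 ≈ 10.569)
F + 3671 = 539/51 + 3671 = 187760/51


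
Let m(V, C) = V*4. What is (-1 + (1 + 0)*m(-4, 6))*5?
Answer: -85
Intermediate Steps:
m(V, C) = 4*V
(-1 + (1 + 0)*m(-4, 6))*5 = (-1 + (1 + 0)*(4*(-4)))*5 = (-1 + 1*(-16))*5 = (-1 - 16)*5 = -17*5 = -85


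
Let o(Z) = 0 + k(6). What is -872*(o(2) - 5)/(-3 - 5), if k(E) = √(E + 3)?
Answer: -218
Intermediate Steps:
k(E) = √(3 + E)
o(Z) = 3 (o(Z) = 0 + √(3 + 6) = 0 + √9 = 0 + 3 = 3)
-872*(o(2) - 5)/(-3 - 5) = -872*(3 - 5)/(-3 - 5) = -(-1744)/(-8) = -(-1744)*(-1)/8 = -872*¼ = -218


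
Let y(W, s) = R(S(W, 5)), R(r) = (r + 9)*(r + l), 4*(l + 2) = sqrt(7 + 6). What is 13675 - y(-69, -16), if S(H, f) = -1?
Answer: 13699 - 2*sqrt(13) ≈ 13692.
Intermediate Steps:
l = -2 + sqrt(13)/4 (l = -2 + sqrt(7 + 6)/4 = -2 + sqrt(13)/4 ≈ -1.0986)
R(r) = (9 + r)*(-2 + r + sqrt(13)/4) (R(r) = (r + 9)*(r + (-2 + sqrt(13)/4)) = (9 + r)*(-2 + r + sqrt(13)/4))
y(W, s) = -24 + 2*sqrt(13) (y(W, s) = -18 + (-1)**2 + 7*(-1) + 9*sqrt(13)/4 + (1/4)*(-1)*sqrt(13) = -18 + 1 - 7 + 9*sqrt(13)/4 - sqrt(13)/4 = -24 + 2*sqrt(13))
13675 - y(-69, -16) = 13675 - (-24 + 2*sqrt(13)) = 13675 + (24 - 2*sqrt(13)) = 13699 - 2*sqrt(13)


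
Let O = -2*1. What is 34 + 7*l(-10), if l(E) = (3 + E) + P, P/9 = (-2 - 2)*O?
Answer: 489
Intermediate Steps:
O = -2
P = 72 (P = 9*((-2 - 2)*(-2)) = 9*(-4*(-2)) = 9*8 = 72)
l(E) = 75 + E (l(E) = (3 + E) + 72 = 75 + E)
34 + 7*l(-10) = 34 + 7*(75 - 10) = 34 + 7*65 = 34 + 455 = 489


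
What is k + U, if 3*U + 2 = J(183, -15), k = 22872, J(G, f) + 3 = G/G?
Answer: 68612/3 ≈ 22871.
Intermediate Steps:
J(G, f) = -2 (J(G, f) = -3 + G/G = -3 + 1 = -2)
U = -4/3 (U = -⅔ + (⅓)*(-2) = -⅔ - ⅔ = -4/3 ≈ -1.3333)
k + U = 22872 - 4/3 = 68612/3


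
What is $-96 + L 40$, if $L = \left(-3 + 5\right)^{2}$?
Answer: $64$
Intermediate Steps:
$L = 4$ ($L = 2^{2} = 4$)
$-96 + L 40 = -96 + 4 \cdot 40 = -96 + 160 = 64$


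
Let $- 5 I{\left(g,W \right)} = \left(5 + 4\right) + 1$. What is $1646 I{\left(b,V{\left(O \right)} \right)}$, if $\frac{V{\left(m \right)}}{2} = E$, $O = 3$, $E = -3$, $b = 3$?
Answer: $-3292$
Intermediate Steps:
$V{\left(m \right)} = -6$ ($V{\left(m \right)} = 2 \left(-3\right) = -6$)
$I{\left(g,W \right)} = -2$ ($I{\left(g,W \right)} = - \frac{\left(5 + 4\right) + 1}{5} = - \frac{9 + 1}{5} = \left(- \frac{1}{5}\right) 10 = -2$)
$1646 I{\left(b,V{\left(O \right)} \right)} = 1646 \left(-2\right) = -3292$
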